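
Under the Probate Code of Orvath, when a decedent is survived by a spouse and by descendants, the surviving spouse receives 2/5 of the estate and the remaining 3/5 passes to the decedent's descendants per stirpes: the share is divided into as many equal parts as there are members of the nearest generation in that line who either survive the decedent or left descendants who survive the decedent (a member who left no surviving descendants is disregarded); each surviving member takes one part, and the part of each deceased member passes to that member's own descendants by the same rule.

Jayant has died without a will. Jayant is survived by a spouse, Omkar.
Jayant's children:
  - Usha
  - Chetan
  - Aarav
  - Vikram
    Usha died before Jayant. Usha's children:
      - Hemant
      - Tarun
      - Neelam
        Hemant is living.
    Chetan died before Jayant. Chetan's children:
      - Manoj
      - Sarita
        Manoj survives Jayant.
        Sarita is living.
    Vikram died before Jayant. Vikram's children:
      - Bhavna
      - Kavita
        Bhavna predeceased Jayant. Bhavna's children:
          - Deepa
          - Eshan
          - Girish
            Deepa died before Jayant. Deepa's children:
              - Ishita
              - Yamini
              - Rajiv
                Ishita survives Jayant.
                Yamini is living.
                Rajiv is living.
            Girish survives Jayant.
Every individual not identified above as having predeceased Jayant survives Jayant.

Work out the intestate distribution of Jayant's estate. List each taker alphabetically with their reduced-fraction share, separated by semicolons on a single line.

Aarav 3/20; Eshan 1/40; Girish 1/40; Hemant 1/20; Ishita 1/120; Kavita 3/40; Manoj 3/40; Neelam 1/20; Omkar 2/5; Rajiv 1/120; Sarita 3/40; Tarun 1/20; Yamini 1/120

Omkar, as surviving spouse, takes 2/5.
The remaining 3/5 passes to Jayant's descendants per stirpes.
The 3/5 is divided into 4 equal shares of 3/20 among Usha, Chetan, Aarav, Vikram.
Usha predeceased; the 3/20 allotted to Usha's branch passes to Usha's issue by representation.
The 3/20 is divided into 3 equal shares of 1/20 among Hemant, Tarun, Neelam.
Hemant is living and takes 1/20.
Tarun is living and takes 1/20.
Neelam is living and takes 1/20.
Chetan predeceased; the 3/20 allotted to Chetan's branch passes to Chetan's issue by representation.
The 3/20 is divided into 2 equal shares of 3/40 among Manoj, Sarita.
Manoj is living and takes 3/40.
Sarita is living and takes 3/40.
Aarav is living and takes 3/20.
Vikram predeceased; the 3/20 allotted to Vikram's branch passes to Vikram's issue by representation.
The 3/20 is divided into 2 equal shares of 3/40 among Bhavna, Kavita.
Bhavna predeceased; the 3/40 allotted to Bhavna's branch passes to Bhavna's issue by representation.
The 3/40 is divided into 3 equal shares of 1/40 among Deepa, Eshan, Girish.
Deepa predeceased; the 1/40 allotted to Deepa's branch passes to Deepa's issue by representation.
The 1/40 is divided into 3 equal shares of 1/120 among Ishita, Yamini, Rajiv.
Ishita is living and takes 1/120.
Yamini is living and takes 1/120.
Rajiv is living and takes 1/120.
Eshan is living and takes 1/40.
Girish is living and takes 1/40.
Kavita is living and takes 3/40.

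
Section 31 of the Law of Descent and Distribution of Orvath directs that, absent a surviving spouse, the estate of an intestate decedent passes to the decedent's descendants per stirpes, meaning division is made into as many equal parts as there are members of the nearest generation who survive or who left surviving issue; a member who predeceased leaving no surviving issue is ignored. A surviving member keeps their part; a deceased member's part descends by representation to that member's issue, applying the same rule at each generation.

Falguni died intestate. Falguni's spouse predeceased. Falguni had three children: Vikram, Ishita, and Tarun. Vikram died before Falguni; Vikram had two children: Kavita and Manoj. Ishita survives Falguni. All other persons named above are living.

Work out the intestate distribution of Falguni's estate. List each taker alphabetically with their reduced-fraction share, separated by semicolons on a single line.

There is no surviving spouse, so the entire estate passes to Falguni's descendants per stirpes.
The estate is divided into 3 equal shares of 1/3 among Vikram, Ishita, Tarun.
Vikram predeceased; the 1/3 allotted to Vikram's branch passes to Vikram's issue by representation.
The 1/3 is divided into 2 equal shares of 1/6 among Kavita, Manoj.
Kavita is living and takes 1/6.
Manoj is living and takes 1/6.
Ishita is living and takes 1/3.
Tarun is living and takes 1/3.

Ishita 1/3; Kavita 1/6; Manoj 1/6; Tarun 1/3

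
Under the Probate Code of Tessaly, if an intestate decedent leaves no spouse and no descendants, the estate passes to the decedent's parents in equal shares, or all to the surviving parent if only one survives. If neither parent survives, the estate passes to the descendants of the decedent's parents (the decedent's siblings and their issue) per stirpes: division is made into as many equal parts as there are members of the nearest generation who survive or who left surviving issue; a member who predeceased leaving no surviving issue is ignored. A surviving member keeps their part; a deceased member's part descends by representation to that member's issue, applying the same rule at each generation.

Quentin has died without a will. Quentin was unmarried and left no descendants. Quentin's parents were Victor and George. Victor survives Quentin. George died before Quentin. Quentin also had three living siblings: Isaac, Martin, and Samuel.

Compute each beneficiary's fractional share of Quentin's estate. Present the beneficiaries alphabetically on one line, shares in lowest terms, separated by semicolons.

Only one parent, Victor, survives, so Victor takes the entire estate. The siblings take nothing because a surviving parent has priority.

Victor 1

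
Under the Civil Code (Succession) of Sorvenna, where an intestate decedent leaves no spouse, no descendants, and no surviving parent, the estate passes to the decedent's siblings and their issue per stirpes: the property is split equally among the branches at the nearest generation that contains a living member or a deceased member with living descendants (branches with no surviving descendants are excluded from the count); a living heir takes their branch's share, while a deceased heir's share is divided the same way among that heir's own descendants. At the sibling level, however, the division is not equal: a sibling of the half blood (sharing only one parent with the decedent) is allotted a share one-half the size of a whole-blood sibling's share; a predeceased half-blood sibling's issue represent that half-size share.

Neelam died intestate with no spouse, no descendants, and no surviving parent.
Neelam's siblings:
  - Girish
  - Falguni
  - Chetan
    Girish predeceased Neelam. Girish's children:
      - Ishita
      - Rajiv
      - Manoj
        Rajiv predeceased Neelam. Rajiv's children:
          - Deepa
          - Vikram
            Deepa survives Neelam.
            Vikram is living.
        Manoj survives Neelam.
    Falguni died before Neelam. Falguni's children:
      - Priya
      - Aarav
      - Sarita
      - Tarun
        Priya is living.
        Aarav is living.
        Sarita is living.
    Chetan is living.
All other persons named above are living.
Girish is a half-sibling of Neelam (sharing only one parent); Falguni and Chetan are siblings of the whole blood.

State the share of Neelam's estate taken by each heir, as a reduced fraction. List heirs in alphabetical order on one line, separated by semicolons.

No spouse, descendants, or parent survives, so the estate passes to Neelam's siblings per stirpes.
Half-blood siblings count for one-half the weight of whole-blood siblings at the initial division.
Dividing 1 in proportion to weights (total weight 5/2): Girish (weight 1/2) → 1/5; Falguni (weight 1) → 2/5; Chetan (weight 1) → 2/5.
Girish predeceased; the 1/5 allotted to Girish's branch passes to Girish's issue by representation.
The 1/5 is divided into 3 equal shares of 1/15 among Ishita, Rajiv, Manoj.
Ishita is living and takes 1/15.
Rajiv predeceased; the 1/15 allotted to Rajiv's branch passes to Rajiv's issue by representation.
The 1/15 is divided into 2 equal shares of 1/30 among Deepa, Vikram.
Deepa is living and takes 1/30.
Vikram is living and takes 1/30.
Manoj is living and takes 1/15.
Falguni predeceased; the 2/5 allotted to Falguni's branch passes to Falguni's issue by representation.
The 2/5 is divided into 4 equal shares of 1/10 among Priya, Aarav, Sarita, Tarun.
Priya is living and takes 1/10.
Aarav is living and takes 1/10.
Sarita is living and takes 1/10.
Tarun is living and takes 1/10.
Chetan is living and takes 2/5.

Aarav 1/10; Chetan 2/5; Deepa 1/30; Ishita 1/15; Manoj 1/15; Priya 1/10; Sarita 1/10; Tarun 1/10; Vikram 1/30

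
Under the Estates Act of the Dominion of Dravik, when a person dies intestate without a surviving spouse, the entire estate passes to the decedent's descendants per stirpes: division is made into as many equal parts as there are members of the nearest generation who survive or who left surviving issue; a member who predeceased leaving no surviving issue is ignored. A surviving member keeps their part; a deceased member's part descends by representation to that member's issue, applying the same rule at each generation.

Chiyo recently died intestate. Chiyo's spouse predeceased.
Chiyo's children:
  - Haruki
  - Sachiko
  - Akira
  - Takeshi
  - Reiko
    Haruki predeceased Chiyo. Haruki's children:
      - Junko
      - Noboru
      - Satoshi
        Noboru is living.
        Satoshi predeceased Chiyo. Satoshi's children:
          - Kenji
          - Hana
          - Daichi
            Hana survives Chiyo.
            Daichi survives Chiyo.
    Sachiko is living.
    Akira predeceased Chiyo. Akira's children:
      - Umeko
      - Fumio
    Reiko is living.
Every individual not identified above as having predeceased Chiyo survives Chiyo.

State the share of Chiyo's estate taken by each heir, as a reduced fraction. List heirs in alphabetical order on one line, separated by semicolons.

There is no surviving spouse, so the entire estate passes to Chiyo's descendants per stirpes.
The estate is divided into 5 equal shares of 1/5 among Haruki, Sachiko, Akira, Takeshi, Reiko.
Haruki predeceased; the 1/5 allotted to Haruki's branch passes to Haruki's issue by representation.
The 1/5 is divided into 3 equal shares of 1/15 among Junko, Noboru, Satoshi.
Junko is living and takes 1/15.
Noboru is living and takes 1/15.
Satoshi predeceased; the 1/15 allotted to Satoshi's branch passes to Satoshi's issue by representation.
The 1/15 is divided into 3 equal shares of 1/45 among Kenji, Hana, Daichi.
Kenji is living and takes 1/45.
Hana is living and takes 1/45.
Daichi is living and takes 1/45.
Sachiko is living and takes 1/5.
Akira predeceased; the 1/5 allotted to Akira's branch passes to Akira's issue by representation.
The 1/5 is divided into 2 equal shares of 1/10 among Umeko, Fumio.
Umeko is living and takes 1/10.
Fumio is living and takes 1/10.
Takeshi is living and takes 1/5.
Reiko is living and takes 1/5.

Daichi 1/45; Fumio 1/10; Hana 1/45; Junko 1/15; Kenji 1/45; Noboru 1/15; Reiko 1/5; Sachiko 1/5; Takeshi 1/5; Umeko 1/10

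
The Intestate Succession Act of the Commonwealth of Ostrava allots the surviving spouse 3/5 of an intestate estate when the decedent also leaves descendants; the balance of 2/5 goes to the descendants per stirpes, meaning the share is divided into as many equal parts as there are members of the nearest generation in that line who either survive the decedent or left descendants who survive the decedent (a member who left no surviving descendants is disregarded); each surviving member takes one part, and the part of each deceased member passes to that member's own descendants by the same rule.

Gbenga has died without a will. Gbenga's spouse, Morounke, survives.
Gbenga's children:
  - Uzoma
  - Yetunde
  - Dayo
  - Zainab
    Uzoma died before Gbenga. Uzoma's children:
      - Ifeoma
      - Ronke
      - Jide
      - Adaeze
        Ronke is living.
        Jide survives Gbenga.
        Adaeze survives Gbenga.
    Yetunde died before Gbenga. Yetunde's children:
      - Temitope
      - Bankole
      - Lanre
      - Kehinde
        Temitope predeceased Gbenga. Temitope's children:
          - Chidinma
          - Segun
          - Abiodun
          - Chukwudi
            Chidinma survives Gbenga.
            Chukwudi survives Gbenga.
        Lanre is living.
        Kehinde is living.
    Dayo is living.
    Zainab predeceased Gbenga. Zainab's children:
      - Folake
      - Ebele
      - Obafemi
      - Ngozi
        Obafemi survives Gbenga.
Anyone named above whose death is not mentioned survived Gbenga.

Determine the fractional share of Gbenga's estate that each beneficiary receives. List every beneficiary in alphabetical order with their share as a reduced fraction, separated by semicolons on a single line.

Morounke, as surviving spouse, takes 3/5.
The remaining 2/5 passes to Gbenga's descendants per stirpes.
The 2/5 is divided into 4 equal shares of 1/10 among Uzoma, Yetunde, Dayo, Zainab.
Uzoma predeceased; the 1/10 allotted to Uzoma's branch passes to Uzoma's issue by representation.
The 1/10 is divided into 4 equal shares of 1/40 among Ifeoma, Ronke, Jide, Adaeze.
Ifeoma is living and takes 1/40.
Ronke is living and takes 1/40.
Jide is living and takes 1/40.
Adaeze is living and takes 1/40.
Yetunde predeceased; the 1/10 allotted to Yetunde's branch passes to Yetunde's issue by representation.
The 1/10 is divided into 4 equal shares of 1/40 among Temitope, Bankole, Lanre, Kehinde.
Temitope predeceased; the 1/40 allotted to Temitope's branch passes to Temitope's issue by representation.
The 1/40 is divided into 4 equal shares of 1/160 among Chidinma, Segun, Abiodun, Chukwudi.
Chidinma is living and takes 1/160.
Segun is living and takes 1/160.
Abiodun is living and takes 1/160.
Chukwudi is living and takes 1/160.
Bankole is living and takes 1/40.
Lanre is living and takes 1/40.
Kehinde is living and takes 1/40.
Dayo is living and takes 1/10.
Zainab predeceased; the 1/10 allotted to Zainab's branch passes to Zainab's issue by representation.
The 1/10 is divided into 4 equal shares of 1/40 among Folake, Ebele, Obafemi, Ngozi.
Folake is living and takes 1/40.
Ebele is living and takes 1/40.
Obafemi is living and takes 1/40.
Ngozi is living and takes 1/40.

Abiodun 1/160; Adaeze 1/40; Bankole 1/40; Chidinma 1/160; Chukwudi 1/160; Dayo 1/10; Ebele 1/40; Folake 1/40; Ifeoma 1/40; Jide 1/40; Kehinde 1/40; Lanre 1/40; Morounke 3/5; Ngozi 1/40; Obafemi 1/40; Ronke 1/40; Segun 1/160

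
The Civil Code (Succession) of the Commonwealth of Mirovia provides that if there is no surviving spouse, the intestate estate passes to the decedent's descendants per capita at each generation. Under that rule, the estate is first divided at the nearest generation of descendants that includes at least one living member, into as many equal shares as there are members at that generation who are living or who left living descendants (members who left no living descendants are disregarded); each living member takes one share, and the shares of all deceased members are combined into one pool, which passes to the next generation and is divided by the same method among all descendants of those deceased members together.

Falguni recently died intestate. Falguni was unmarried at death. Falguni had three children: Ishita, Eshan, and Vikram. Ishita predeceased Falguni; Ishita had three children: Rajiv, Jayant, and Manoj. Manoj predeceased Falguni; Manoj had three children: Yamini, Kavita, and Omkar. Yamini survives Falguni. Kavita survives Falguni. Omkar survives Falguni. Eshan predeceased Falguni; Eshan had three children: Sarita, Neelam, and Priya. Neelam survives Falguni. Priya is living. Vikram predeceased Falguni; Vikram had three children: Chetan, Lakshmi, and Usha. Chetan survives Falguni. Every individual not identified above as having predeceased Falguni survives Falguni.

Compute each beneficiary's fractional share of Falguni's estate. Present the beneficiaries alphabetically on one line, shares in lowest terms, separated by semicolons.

There is no surviving spouse, so the entire estate passes to Falguni's descendants per capita at each generation.
No one at generation 1 (Ishita, Eshan, Vikram) is living; moving to the next generation.
At generation 2 (Rajiv, Jayant, Manoj, Sarita, Neelam, Priya, Chetan, Lakshmi, Usha) there are 9 shares of (1)/9 = 1/9 each.
Living: Rajiv, Jayant, Sarita, Neelam, Priya, Chetan, Lakshmi, and Usha — each takes 1/9.
Deceased: Manoj. That 1/9 share is carried to generation 3.
At generation 3 (Yamini, Kavita, Omkar) there are 3 shares of (1/9)/3 = 1/27 each.
Living: Yamini, Kavita, and Omkar — each takes 1/27.

Chetan 1/9; Jayant 1/9; Kavita 1/27; Lakshmi 1/9; Neelam 1/9; Omkar 1/27; Priya 1/9; Rajiv 1/9; Sarita 1/9; Usha 1/9; Yamini 1/27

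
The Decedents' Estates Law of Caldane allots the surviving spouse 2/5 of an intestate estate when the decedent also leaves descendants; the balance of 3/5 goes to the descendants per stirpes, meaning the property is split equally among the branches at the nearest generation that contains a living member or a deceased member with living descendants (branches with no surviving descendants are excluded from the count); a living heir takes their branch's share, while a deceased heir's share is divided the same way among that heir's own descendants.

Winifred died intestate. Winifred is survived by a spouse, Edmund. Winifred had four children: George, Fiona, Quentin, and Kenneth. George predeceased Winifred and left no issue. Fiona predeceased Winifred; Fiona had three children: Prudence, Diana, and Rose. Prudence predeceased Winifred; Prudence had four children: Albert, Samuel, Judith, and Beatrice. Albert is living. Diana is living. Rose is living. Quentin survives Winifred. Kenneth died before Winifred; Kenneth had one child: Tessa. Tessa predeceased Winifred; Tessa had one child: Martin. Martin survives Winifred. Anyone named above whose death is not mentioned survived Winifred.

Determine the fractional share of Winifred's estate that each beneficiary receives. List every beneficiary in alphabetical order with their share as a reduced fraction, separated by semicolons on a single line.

Albert 1/60; Beatrice 1/60; Diana 1/15; Edmund 2/5; Judith 1/60; Martin 1/5; Quentin 1/5; Rose 1/15; Samuel 1/60

Edmund, as surviving spouse, takes 2/5.
The remaining 3/5 passes to Winifred's descendants per stirpes.
George left no surviving issue, so that branch lapses and is disregarded.
The 3/5 is divided into 3 equal shares of 1/5 among Fiona, Quentin, Kenneth.
Fiona predeceased; the 1/5 allotted to Fiona's branch passes to Fiona's issue by representation.
The 1/5 is divided into 3 equal shares of 1/15 among Prudence, Diana, Rose.
Prudence predeceased; the 1/15 allotted to Prudence's branch passes to Prudence's issue by representation.
The 1/15 is divided into 4 equal shares of 1/60 among Albert, Samuel, Judith, Beatrice.
Albert is living and takes 1/60.
Samuel is living and takes 1/60.
Judith is living and takes 1/60.
Beatrice is living and takes 1/60.
Diana is living and takes 1/15.
Rose is living and takes 1/15.
Quentin is living and takes 1/5.
Kenneth predeceased; the 1/5 allotted to Kenneth's branch passes to Kenneth's issue by representation.
Tessa's line is the sole branch at this level, so the full 1/5 passes to Tessa's issue by representation.
Martin is the sole taker at this level and receives the full 1/5.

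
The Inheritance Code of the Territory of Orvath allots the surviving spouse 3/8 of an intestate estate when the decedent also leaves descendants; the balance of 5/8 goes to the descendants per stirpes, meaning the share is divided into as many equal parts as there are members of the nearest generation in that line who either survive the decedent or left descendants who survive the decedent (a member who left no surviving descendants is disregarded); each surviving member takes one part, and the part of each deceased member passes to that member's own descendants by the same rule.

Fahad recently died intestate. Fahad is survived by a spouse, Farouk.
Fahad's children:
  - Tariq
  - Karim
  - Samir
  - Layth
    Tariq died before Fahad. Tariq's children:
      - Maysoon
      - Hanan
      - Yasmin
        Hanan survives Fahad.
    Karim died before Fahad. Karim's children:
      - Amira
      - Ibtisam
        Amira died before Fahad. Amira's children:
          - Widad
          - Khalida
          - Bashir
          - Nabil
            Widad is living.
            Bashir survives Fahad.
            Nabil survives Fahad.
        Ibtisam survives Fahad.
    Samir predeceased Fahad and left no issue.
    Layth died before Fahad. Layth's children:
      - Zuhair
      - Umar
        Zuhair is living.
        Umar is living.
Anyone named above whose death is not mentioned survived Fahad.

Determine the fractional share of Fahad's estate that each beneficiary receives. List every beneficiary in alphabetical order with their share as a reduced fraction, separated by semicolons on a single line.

Farouk, as surviving spouse, takes 3/8.
The remaining 5/8 passes to Fahad's descendants per stirpes.
Samir left no surviving issue, so that branch lapses and is disregarded.
The 5/8 is divided into 3 equal shares of 5/24 among Tariq, Karim, Layth.
Tariq predeceased; the 5/24 allotted to Tariq's branch passes to Tariq's issue by representation.
The 5/24 is divided into 3 equal shares of 5/72 among Maysoon, Hanan, Yasmin.
Maysoon is living and takes 5/72.
Hanan is living and takes 5/72.
Yasmin is living and takes 5/72.
Karim predeceased; the 5/24 allotted to Karim's branch passes to Karim's issue by representation.
The 5/24 is divided into 2 equal shares of 5/48 among Amira, Ibtisam.
Amira predeceased; the 5/48 allotted to Amira's branch passes to Amira's issue by representation.
The 5/48 is divided into 4 equal shares of 5/192 among Widad, Khalida, Bashir, Nabil.
Widad is living and takes 5/192.
Khalida is living and takes 5/192.
Bashir is living and takes 5/192.
Nabil is living and takes 5/192.
Ibtisam is living and takes 5/48.
Layth predeceased; the 5/24 allotted to Layth's branch passes to Layth's issue by representation.
The 5/24 is divided into 2 equal shares of 5/48 among Zuhair, Umar.
Zuhair is living and takes 5/48.
Umar is living and takes 5/48.

Bashir 5/192; Farouk 3/8; Hanan 5/72; Ibtisam 5/48; Khalida 5/192; Maysoon 5/72; Nabil 5/192; Umar 5/48; Widad 5/192; Yasmin 5/72; Zuhair 5/48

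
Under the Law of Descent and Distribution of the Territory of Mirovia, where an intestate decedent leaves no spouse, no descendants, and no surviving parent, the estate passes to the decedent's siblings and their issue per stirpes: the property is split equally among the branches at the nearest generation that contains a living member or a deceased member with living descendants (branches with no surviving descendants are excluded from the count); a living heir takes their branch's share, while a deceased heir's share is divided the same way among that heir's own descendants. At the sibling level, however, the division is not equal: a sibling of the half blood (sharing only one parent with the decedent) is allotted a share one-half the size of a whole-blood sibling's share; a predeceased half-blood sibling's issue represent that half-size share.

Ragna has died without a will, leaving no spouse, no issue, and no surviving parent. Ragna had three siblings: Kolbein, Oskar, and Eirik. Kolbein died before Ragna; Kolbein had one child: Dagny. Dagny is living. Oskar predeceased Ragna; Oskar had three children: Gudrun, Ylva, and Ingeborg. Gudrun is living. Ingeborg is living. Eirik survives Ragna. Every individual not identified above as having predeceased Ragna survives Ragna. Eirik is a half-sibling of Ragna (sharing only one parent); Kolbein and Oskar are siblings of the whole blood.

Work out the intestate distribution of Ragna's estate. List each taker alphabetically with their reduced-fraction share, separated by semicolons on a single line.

No spouse, descendants, or parent survives, so the estate passes to Ragna's siblings per stirpes.
Half-blood siblings count for one-half the weight of whole-blood siblings at the initial division.
Dividing 1 in proportion to weights (total weight 5/2): Kolbein (weight 1) → 2/5; Oskar (weight 1) → 2/5; Eirik (weight 1/2) → 1/5.
Kolbein predeceased; the 2/5 allotted to Kolbein's branch passes to Kolbein's issue by representation.
Dagny is the sole taker at this level and receives the full 2/5.
Oskar predeceased; the 2/5 allotted to Oskar's branch passes to Oskar's issue by representation.
The 2/5 is divided into 3 equal shares of 2/15 among Gudrun, Ylva, Ingeborg.
Gudrun is living and takes 2/15.
Ylva is living and takes 2/15.
Ingeborg is living and takes 2/15.
Eirik is living and takes 1/5.

Dagny 2/5; Eirik 1/5; Gudrun 2/15; Ingeborg 2/15; Ylva 2/15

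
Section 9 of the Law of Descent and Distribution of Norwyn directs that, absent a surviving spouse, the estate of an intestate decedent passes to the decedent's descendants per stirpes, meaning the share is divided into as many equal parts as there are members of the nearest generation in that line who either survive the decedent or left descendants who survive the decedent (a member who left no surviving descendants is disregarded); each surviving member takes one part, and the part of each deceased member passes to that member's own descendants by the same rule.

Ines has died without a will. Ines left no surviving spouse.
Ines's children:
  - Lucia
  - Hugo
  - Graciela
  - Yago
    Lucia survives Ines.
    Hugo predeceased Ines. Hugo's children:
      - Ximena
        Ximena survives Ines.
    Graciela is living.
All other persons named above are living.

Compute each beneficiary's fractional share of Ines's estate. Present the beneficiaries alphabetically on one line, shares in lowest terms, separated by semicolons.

Graciela 1/4; Lucia 1/4; Ximena 1/4; Yago 1/4

There is no surviving spouse, so the entire estate passes to Ines's descendants per stirpes.
The estate is divided into 4 equal shares of 1/4 among Lucia, Hugo, Graciela, Yago.
Lucia is living and takes 1/4.
Hugo predeceased; the 1/4 allotted to Hugo's branch passes to Hugo's issue by representation.
Ximena is the sole taker at this level and receives the full 1/4.
Graciela is living and takes 1/4.
Yago is living and takes 1/4.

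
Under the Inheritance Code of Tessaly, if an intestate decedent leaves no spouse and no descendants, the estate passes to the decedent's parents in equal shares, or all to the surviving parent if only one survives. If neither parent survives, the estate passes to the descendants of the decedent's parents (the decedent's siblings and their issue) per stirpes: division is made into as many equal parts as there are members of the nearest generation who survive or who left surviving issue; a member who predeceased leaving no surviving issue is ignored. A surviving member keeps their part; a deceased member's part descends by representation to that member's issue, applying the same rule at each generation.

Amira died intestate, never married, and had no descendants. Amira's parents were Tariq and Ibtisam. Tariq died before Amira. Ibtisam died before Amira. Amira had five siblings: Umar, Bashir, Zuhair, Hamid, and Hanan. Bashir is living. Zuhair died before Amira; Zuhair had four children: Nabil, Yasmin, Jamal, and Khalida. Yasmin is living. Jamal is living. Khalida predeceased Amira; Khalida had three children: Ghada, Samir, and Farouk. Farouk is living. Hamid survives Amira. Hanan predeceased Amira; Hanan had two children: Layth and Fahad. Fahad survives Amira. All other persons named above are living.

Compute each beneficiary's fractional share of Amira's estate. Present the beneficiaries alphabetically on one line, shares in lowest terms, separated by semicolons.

Bashir 1/5; Fahad 1/10; Farouk 1/60; Ghada 1/60; Hamid 1/5; Jamal 1/20; Layth 1/10; Nabil 1/20; Samir 1/60; Umar 1/5; Yasmin 1/20

Neither parent survives and there are no descendants, so the estate passes to Amira's siblings and their issue per stirpes.
The estate is divided into 5 equal shares of 1/5 among Umar, Bashir, Zuhair, Hamid, Hanan.
Umar is living and takes 1/5.
Bashir is living and takes 1/5.
Zuhair predeceased; the 1/5 allotted to Zuhair's branch passes to Zuhair's issue by representation.
The 1/5 is divided into 4 equal shares of 1/20 among Nabil, Yasmin, Jamal, Khalida.
Nabil is living and takes 1/20.
Yasmin is living and takes 1/20.
Jamal is living and takes 1/20.
Khalida predeceased; the 1/20 allotted to Khalida's branch passes to Khalida's issue by representation.
The 1/20 is divided into 3 equal shares of 1/60 among Ghada, Samir, Farouk.
Ghada is living and takes 1/60.
Samir is living and takes 1/60.
Farouk is living and takes 1/60.
Hamid is living and takes 1/5.
Hanan predeceased; the 1/5 allotted to Hanan's branch passes to Hanan's issue by representation.
The 1/5 is divided into 2 equal shares of 1/10 among Layth, Fahad.
Layth is living and takes 1/10.
Fahad is living and takes 1/10.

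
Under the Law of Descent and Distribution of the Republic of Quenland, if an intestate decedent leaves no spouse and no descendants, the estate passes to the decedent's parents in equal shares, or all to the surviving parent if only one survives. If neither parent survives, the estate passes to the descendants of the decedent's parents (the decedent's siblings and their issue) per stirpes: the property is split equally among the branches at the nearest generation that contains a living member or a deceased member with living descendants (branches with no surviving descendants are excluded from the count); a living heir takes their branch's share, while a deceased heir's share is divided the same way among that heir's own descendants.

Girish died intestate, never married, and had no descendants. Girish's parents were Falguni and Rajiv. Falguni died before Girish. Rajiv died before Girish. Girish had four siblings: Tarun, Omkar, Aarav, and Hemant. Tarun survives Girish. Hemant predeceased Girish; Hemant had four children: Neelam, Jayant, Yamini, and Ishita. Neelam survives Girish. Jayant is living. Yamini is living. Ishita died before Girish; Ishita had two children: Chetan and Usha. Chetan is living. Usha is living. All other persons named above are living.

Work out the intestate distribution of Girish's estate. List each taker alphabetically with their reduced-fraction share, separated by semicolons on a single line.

Neither parent survives and there are no descendants, so the estate passes to Girish's siblings and their issue per stirpes.
The estate is divided into 4 equal shares of 1/4 among Tarun, Omkar, Aarav, Hemant.
Tarun is living and takes 1/4.
Omkar is living and takes 1/4.
Aarav is living and takes 1/4.
Hemant predeceased; the 1/4 allotted to Hemant's branch passes to Hemant's issue by representation.
The 1/4 is divided into 4 equal shares of 1/16 among Neelam, Jayant, Yamini, Ishita.
Neelam is living and takes 1/16.
Jayant is living and takes 1/16.
Yamini is living and takes 1/16.
Ishita predeceased; the 1/16 allotted to Ishita's branch passes to Ishita's issue by representation.
The 1/16 is divided into 2 equal shares of 1/32 among Chetan, Usha.
Chetan is living and takes 1/32.
Usha is living and takes 1/32.

Aarav 1/4; Chetan 1/32; Jayant 1/16; Neelam 1/16; Omkar 1/4; Tarun 1/4; Usha 1/32; Yamini 1/16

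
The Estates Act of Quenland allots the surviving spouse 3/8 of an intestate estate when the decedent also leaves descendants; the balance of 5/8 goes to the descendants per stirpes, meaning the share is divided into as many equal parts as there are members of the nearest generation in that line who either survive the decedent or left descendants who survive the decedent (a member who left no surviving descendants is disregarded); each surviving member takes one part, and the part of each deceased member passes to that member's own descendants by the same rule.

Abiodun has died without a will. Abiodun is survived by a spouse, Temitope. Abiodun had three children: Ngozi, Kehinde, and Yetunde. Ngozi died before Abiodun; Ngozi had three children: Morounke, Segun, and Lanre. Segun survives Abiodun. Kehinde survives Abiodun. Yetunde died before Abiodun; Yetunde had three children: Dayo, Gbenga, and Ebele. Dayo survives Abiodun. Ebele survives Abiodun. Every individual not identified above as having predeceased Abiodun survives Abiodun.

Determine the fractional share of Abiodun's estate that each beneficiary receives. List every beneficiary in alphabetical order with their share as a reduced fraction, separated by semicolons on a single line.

Dayo 5/72; Ebele 5/72; Gbenga 5/72; Kehinde 5/24; Lanre 5/72; Morounke 5/72; Segun 5/72; Temitope 3/8

Temitope, as surviving spouse, takes 3/8.
The remaining 5/8 passes to Abiodun's descendants per stirpes.
The 5/8 is divided into 3 equal shares of 5/24 among Ngozi, Kehinde, Yetunde.
Ngozi predeceased; the 5/24 allotted to Ngozi's branch passes to Ngozi's issue by representation.
The 5/24 is divided into 3 equal shares of 5/72 among Morounke, Segun, Lanre.
Morounke is living and takes 5/72.
Segun is living and takes 5/72.
Lanre is living and takes 5/72.
Kehinde is living and takes 5/24.
Yetunde predeceased; the 5/24 allotted to Yetunde's branch passes to Yetunde's issue by representation.
The 5/24 is divided into 3 equal shares of 5/72 among Dayo, Gbenga, Ebele.
Dayo is living and takes 5/72.
Gbenga is living and takes 5/72.
Ebele is living and takes 5/72.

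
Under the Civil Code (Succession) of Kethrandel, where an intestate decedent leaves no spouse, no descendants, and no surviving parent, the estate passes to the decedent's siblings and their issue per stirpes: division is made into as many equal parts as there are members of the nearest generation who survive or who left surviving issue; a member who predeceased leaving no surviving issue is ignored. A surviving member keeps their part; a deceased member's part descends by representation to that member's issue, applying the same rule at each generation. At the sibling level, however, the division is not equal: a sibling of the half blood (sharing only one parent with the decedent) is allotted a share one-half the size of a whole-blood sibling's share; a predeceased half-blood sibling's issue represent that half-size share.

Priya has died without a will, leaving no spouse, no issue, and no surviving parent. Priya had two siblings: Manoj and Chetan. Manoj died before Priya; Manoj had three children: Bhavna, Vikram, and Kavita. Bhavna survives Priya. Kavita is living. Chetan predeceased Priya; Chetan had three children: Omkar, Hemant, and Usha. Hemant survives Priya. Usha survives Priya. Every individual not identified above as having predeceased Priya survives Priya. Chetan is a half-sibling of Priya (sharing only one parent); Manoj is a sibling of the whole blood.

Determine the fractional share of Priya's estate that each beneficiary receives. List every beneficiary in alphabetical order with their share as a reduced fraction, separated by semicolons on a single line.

No spouse, descendants, or parent survives, so the estate passes to Priya's siblings per stirpes.
Half-blood siblings count for one-half the weight of whole-blood siblings at the initial division.
Dividing 1 in proportion to weights (total weight 3/2): Manoj (weight 1) → 2/3; Chetan (weight 1/2) → 1/3.
Manoj predeceased; the 2/3 allotted to Manoj's branch passes to Manoj's issue by representation.
The 2/3 is divided into 3 equal shares of 2/9 among Bhavna, Vikram, Kavita.
Bhavna is living and takes 2/9.
Vikram is living and takes 2/9.
Kavita is living and takes 2/9.
Chetan predeceased; the 1/3 allotted to Chetan's branch passes to Chetan's issue by representation.
The 1/3 is divided into 3 equal shares of 1/9 among Omkar, Hemant, Usha.
Omkar is living and takes 1/9.
Hemant is living and takes 1/9.
Usha is living and takes 1/9.

Bhavna 2/9; Hemant 1/9; Kavita 2/9; Omkar 1/9; Usha 1/9; Vikram 2/9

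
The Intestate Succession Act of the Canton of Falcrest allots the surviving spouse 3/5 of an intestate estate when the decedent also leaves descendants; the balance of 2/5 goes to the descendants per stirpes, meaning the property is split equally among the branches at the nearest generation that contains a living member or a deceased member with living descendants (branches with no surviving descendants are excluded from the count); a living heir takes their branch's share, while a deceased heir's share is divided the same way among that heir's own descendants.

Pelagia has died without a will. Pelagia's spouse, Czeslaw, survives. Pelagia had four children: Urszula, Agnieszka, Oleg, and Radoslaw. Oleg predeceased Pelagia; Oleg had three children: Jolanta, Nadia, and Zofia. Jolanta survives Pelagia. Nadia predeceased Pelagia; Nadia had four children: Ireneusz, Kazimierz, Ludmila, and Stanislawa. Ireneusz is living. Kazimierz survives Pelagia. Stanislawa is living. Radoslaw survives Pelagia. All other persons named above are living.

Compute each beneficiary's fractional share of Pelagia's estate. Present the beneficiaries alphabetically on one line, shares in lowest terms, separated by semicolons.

Agnieszka 1/10; Czeslaw 3/5; Ireneusz 1/120; Jolanta 1/30; Kazimierz 1/120; Ludmila 1/120; Radoslaw 1/10; Stanislawa 1/120; Urszula 1/10; Zofia 1/30

Czeslaw, as surviving spouse, takes 3/5.
The remaining 2/5 passes to Pelagia's descendants per stirpes.
The 2/5 is divided into 4 equal shares of 1/10 among Urszula, Agnieszka, Oleg, Radoslaw.
Urszula is living and takes 1/10.
Agnieszka is living and takes 1/10.
Oleg predeceased; the 1/10 allotted to Oleg's branch passes to Oleg's issue by representation.
The 1/10 is divided into 3 equal shares of 1/30 among Jolanta, Nadia, Zofia.
Jolanta is living and takes 1/30.
Nadia predeceased; the 1/30 allotted to Nadia's branch passes to Nadia's issue by representation.
The 1/30 is divided into 4 equal shares of 1/120 among Ireneusz, Kazimierz, Ludmila, Stanislawa.
Ireneusz is living and takes 1/120.
Kazimierz is living and takes 1/120.
Ludmila is living and takes 1/120.
Stanislawa is living and takes 1/120.
Zofia is living and takes 1/30.
Radoslaw is living and takes 1/10.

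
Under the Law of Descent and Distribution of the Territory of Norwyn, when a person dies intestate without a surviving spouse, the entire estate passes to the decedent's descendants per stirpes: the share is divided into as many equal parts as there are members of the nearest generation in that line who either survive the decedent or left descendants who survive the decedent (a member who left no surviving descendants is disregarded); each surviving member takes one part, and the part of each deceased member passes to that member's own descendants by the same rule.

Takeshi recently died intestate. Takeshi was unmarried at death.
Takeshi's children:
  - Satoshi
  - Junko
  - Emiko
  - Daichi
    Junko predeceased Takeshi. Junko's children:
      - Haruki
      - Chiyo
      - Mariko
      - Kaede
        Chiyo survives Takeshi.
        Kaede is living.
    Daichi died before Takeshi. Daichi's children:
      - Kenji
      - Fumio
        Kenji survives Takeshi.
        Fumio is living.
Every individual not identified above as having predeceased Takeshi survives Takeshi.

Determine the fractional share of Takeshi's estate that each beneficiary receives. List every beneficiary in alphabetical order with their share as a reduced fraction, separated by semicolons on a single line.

There is no surviving spouse, so the entire estate passes to Takeshi's descendants per stirpes.
The estate is divided into 4 equal shares of 1/4 among Satoshi, Junko, Emiko, Daichi.
Satoshi is living and takes 1/4.
Junko predeceased; the 1/4 allotted to Junko's branch passes to Junko's issue by representation.
The 1/4 is divided into 4 equal shares of 1/16 among Haruki, Chiyo, Mariko, Kaede.
Haruki is living and takes 1/16.
Chiyo is living and takes 1/16.
Mariko is living and takes 1/16.
Kaede is living and takes 1/16.
Emiko is living and takes 1/4.
Daichi predeceased; the 1/4 allotted to Daichi's branch passes to Daichi's issue by representation.
The 1/4 is divided into 2 equal shares of 1/8 among Kenji, Fumio.
Kenji is living and takes 1/8.
Fumio is living and takes 1/8.

Chiyo 1/16; Emiko 1/4; Fumio 1/8; Haruki 1/16; Kaede 1/16; Kenji 1/8; Mariko 1/16; Satoshi 1/4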